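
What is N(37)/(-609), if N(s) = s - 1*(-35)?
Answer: -24/203 ≈ -0.11823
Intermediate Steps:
N(s) = 35 + s (N(s) = s + 35 = 35 + s)
N(37)/(-609) = (35 + 37)/(-609) = 72*(-1/609) = -24/203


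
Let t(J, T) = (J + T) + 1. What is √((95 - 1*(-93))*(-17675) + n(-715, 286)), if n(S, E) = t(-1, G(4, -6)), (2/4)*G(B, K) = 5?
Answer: 3*I*√369210 ≈ 1822.9*I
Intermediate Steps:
G(B, K) = 10 (G(B, K) = 2*5 = 10)
t(J, T) = 1 + J + T
n(S, E) = 10 (n(S, E) = 1 - 1 + 10 = 10)
√((95 - 1*(-93))*(-17675) + n(-715, 286)) = √((95 - 1*(-93))*(-17675) + 10) = √((95 + 93)*(-17675) + 10) = √(188*(-17675) + 10) = √(-3322900 + 10) = √(-3322890) = 3*I*√369210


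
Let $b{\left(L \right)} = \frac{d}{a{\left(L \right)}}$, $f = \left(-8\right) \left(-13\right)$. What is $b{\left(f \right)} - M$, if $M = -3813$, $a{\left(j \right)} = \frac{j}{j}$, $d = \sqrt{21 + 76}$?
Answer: $3813 + \sqrt{97} \approx 3822.8$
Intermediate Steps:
$f = 104$
$d = \sqrt{97} \approx 9.8489$
$a{\left(j \right)} = 1$
$b{\left(L \right)} = \sqrt{97}$ ($b{\left(L \right)} = \frac{\sqrt{97}}{1} = \sqrt{97} \cdot 1 = \sqrt{97}$)
$b{\left(f \right)} - M = \sqrt{97} - -3813 = \sqrt{97} + 3813 = 3813 + \sqrt{97}$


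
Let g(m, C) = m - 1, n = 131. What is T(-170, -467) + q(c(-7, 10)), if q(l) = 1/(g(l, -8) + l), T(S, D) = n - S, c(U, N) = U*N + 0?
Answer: 42440/141 ≈ 300.99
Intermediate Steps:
c(U, N) = N*U (c(U, N) = N*U + 0 = N*U)
g(m, C) = -1 + m
T(S, D) = 131 - S
q(l) = 1/(-1 + 2*l) (q(l) = 1/((-1 + l) + l) = 1/(-1 + 2*l))
T(-170, -467) + q(c(-7, 10)) = (131 - 1*(-170)) + 1/(-1 + 2*(10*(-7))) = (131 + 170) + 1/(-1 + 2*(-70)) = 301 + 1/(-1 - 140) = 301 + 1/(-141) = 301 - 1/141 = 42440/141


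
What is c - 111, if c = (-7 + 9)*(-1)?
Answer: -113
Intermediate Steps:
c = -2 (c = 2*(-1) = -2)
c - 111 = -2 - 111 = -113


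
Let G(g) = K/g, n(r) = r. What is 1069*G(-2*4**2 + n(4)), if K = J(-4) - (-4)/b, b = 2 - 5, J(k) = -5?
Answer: 20311/84 ≈ 241.80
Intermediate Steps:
b = -3
K = -19/3 (K = -5 - (-4)/(-3) = -5 - (-4)*(-1)/3 = -5 - 1*4/3 = -5 - 4/3 = -19/3 ≈ -6.3333)
G(g) = -19/(3*g)
1069*G(-2*4**2 + n(4)) = 1069*(-19/(3*(-2*4**2 + 4))) = 1069*(-19/(3*(-2*16 + 4))) = 1069*(-19/(3*(-32 + 4))) = 1069*(-19/3/(-28)) = 1069*(-19/3*(-1/28)) = 1069*(19/84) = 20311/84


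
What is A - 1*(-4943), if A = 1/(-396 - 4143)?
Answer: 22436276/4539 ≈ 4943.0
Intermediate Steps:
A = -1/4539 (A = 1/(-4539) = -1/4539 ≈ -0.00022031)
A - 1*(-4943) = -1/4539 - 1*(-4943) = -1/4539 + 4943 = 22436276/4539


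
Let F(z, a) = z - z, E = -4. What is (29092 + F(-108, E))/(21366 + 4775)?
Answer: 29092/26141 ≈ 1.1129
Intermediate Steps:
F(z, a) = 0
(29092 + F(-108, E))/(21366 + 4775) = (29092 + 0)/(21366 + 4775) = 29092/26141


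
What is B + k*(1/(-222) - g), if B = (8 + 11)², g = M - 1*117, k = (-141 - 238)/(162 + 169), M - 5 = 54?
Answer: 21647377/73482 ≈ 294.59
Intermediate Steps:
M = 59 (M = 5 + 54 = 59)
k = -379/331 ≈ -1.1450
g = -58 (g = 59 - 1*117 = 59 - 117 = -58)
B = 361 (B = 19² = 361)
B + k*(1/(-222) - g) = 361 - 379*(1/(-222) - 1*(-58))/331 = 361 - 379*(-1/222 + 58)/331 = 361 - 379/331*12875/222 = 361 - 4879625/73482 = 21647377/73482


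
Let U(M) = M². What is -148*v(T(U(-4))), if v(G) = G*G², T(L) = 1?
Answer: -148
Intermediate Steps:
v(G) = G³
-148*v(T(U(-4))) = -148*1³ = -148*1 = -148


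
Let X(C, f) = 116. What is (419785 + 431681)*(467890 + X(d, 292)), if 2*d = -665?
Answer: 398491196796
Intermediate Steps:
d = -665/2 (d = (½)*(-665) = -665/2 ≈ -332.50)
(419785 + 431681)*(467890 + X(d, 292)) = (419785 + 431681)*(467890 + 116) = 851466*468006 = 398491196796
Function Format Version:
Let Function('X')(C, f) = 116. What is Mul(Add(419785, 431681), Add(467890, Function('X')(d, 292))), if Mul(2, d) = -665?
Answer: 398491196796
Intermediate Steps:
d = Rational(-665, 2) (d = Mul(Rational(1, 2), -665) = Rational(-665, 2) ≈ -332.50)
Mul(Add(419785, 431681), Add(467890, Function('X')(d, 292))) = Mul(Add(419785, 431681), Add(467890, 116)) = Mul(851466, 468006) = 398491196796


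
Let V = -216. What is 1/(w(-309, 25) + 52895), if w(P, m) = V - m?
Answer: 1/52654 ≈ 1.8992e-5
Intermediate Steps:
w(P, m) = -216 - m
1/(w(-309, 25) + 52895) = 1/((-216 - 1*25) + 52895) = 1/((-216 - 25) + 52895) = 1/(-241 + 52895) = 1/52654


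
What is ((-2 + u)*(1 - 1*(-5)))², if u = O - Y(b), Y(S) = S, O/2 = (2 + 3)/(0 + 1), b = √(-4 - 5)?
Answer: 1980 - 1728*I ≈ 1980.0 - 1728.0*I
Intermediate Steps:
b = 3*I (b = √(-9) = 3*I ≈ 3.0*I)
O = 10 (O = 2*((2 + 3)/(0 + 1)) = 2*(5/1) = 2*(5*1) = 2*5 = 10)
u = 10 - 3*I ≈ 10.0 - 3.0*I
((-2 + u)*(1 - 1*(-5)))² = ((-2 + (10 - 3*I))*(1 - 1*(-5)))² = ((8 - 3*I)*(1 + 5))² = ((8 - 3*I)*6)² = (48 - 18*I)²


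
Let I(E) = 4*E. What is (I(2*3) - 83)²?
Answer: 3481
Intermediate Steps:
(I(2*3) - 83)² = (4*(2*3) - 83)² = (4*6 - 83)² = (24 - 83)² = (-59)² = 3481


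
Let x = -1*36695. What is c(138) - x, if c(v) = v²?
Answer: 55739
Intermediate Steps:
x = -36695
c(138) - x = 138² - 1*(-36695) = 19044 + 36695 = 55739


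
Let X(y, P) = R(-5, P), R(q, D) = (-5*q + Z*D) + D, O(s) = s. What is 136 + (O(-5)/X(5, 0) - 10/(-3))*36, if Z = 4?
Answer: 1244/5 ≈ 248.80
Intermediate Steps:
R(q, D) = -5*q + 5*D (R(q, D) = (-5*q + 4*D) + D = -5*q + 5*D)
X(y, P) = 25 + 5*P (X(y, P) = -5*(-5) + 5*P = 25 + 5*P)
136 + (O(-5)/X(5, 0) - 10/(-3))*36 = 136 + (-5/(25 + 5*0) - 10/(-3))*36 = 136 + (-5/(25 + 0) - 10*(-⅓))*36 = 136 + (-5/25 + 10/3)*36 = 136 + (-5*1/25 + 10/3)*36 = 136 + (-⅕ + 10/3)*36 = 136 + (47/15)*36 = 136 + 564/5 = 1244/5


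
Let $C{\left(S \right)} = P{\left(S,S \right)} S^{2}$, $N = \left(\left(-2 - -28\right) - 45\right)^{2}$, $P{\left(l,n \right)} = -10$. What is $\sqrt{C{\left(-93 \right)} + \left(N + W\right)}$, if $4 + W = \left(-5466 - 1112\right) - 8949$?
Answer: $2 i \sqrt{25415} \approx 318.84 i$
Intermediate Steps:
$W = -15531$ ($W = -4 - 15527 = -15531$)
$N = 361$ ($N = \left(\left(-2 + 28\right) - 45\right)^{2} = \left(26 - 45\right)^{2} = \left(-19\right)^{2} = 361$)
$C{\left(S \right)} = - 10 S^{2}$
$\sqrt{C{\left(-93 \right)} + \left(N + W\right)} = \sqrt{- 10 \left(-93\right)^{2} + \left(361 - 15531\right)} = \sqrt{\left(-10\right) 8649 - 15170} = \sqrt{-86490 - 15170} = \sqrt{-101660} = 2 i \sqrt{25415}$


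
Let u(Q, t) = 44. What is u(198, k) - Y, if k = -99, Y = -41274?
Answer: 41318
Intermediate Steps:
u(198, k) - Y = 44 - 1*(-41274) = 44 + 41274 = 41318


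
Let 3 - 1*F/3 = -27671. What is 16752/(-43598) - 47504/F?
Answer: -865465984/904898289 ≈ -0.95642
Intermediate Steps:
F = 83022 (F = 9 - 3*(-27671) = 9 + 83013 = 83022)
16752/(-43598) - 47504/F = 16752/(-43598) - 47504/83022 = 16752*(-1/43598) - 47504*1/83022 = -8376/21799 - 23752/41511 = -865465984/904898289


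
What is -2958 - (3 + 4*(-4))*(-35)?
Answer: -3413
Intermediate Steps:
-2958 - (3 + 4*(-4))*(-35) = -2958 - (3 - 16)*(-35) = -2958 - (-13)*(-35) = -2958 - 1*455 = -2958 - 455 = -3413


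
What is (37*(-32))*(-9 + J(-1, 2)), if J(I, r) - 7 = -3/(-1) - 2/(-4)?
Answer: -1776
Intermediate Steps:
J(I, r) = 21/2 (J(I, r) = 7 + (-3/(-1) - 2/(-4)) = 7 + (-3*(-1) - 2*(-¼)) = 7 + (3 + ½) = 7 + 7/2 = 21/2)
(37*(-32))*(-9 + J(-1, 2)) = (37*(-32))*(-9 + 21/2) = -1184*3/2 = -1776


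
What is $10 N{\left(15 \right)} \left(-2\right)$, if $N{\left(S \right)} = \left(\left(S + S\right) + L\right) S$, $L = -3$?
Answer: $-8100$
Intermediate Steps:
$N{\left(S \right)} = S \left(-3 + 2 S\right)$ ($N{\left(S \right)} = \left(\left(S + S\right) - 3\right) S = \left(2 S - 3\right) S = \left(-3 + 2 S\right) S = S \left(-3 + 2 S\right)$)
$10 N{\left(15 \right)} \left(-2\right) = 10 \cdot 15 \left(-3 + 2 \cdot 15\right) \left(-2\right) = 10 \cdot 15 \left(-3 + 30\right) \left(-2\right) = 10 \cdot 15 \cdot 27 \left(-2\right) = 10 \cdot 405 \left(-2\right) = 10 \left(-810\right) = -8100$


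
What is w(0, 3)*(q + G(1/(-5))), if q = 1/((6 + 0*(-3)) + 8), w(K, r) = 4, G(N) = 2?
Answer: 58/7 ≈ 8.2857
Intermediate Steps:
q = 1/14 (q = 1/((6 + 0) + 8) = 1/(6 + 8) = 1/14 ≈ 0.071429)
w(0, 3)*(q + G(1/(-5))) = 4*(1/14 + 2) = 4*(29/14) = 58/7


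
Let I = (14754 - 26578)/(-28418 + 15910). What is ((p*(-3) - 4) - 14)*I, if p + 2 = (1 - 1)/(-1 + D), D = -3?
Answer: -35472/3127 ≈ -11.344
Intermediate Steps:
p = -2 (p = -2 + (1 - 1)/(-1 - 3) = -2 + 0/(-4) = -2 + 0*(-¼) = -2 + 0 = -2)
I = 2956/3127 (I = -11824/(-12508) = -11824*(-1/12508) = 2956/3127 ≈ 0.94532)
((p*(-3) - 4) - 14)*I = ((-2*(-3) - 4) - 14)*(2956/3127) = ((6 - 4) - 14)*(2956/3127) = (2 - 14)*(2956/3127) = -12*2956/3127 = -35472/3127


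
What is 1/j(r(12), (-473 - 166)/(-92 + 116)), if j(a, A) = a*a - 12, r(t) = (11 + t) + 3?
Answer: 1/664 ≈ 0.0015060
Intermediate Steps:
r(t) = 14 + t
j(a, A) = -12 + a² (j(a, A) = a² - 12 = -12 + a²)
1/j(r(12), (-473 - 166)/(-92 + 116)) = 1/(-12 + (14 + 12)²) = 1/(-12 + 26²) = 1/(-12 + 676) = 1/664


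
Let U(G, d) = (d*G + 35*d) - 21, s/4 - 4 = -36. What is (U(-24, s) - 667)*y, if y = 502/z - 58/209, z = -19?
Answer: 11695680/209 ≈ 55960.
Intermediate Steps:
s = -128 (s = 16 + 4*(-36) = 16 - 144 = -128)
U(G, d) = -21 + 35*d + G*d (U(G, d) = (G*d + 35*d) - 21 = (35*d + G*d) - 21 = -21 + 35*d + G*d)
y = -5580/209 (y = 502/(-19) - 58/209 = 502*(-1/19) - 58*1/209 = -502/19 - 58/209 = -5580/209 ≈ -26.699)
(U(-24, s) - 667)*y = ((-21 + 35*(-128) - 24*(-128)) - 667)*(-5580/209) = ((-21 - 4480 + 3072) - 667)*(-5580/209) = (-1429 - 667)*(-5580/209) = -2096*(-5580/209) = 11695680/209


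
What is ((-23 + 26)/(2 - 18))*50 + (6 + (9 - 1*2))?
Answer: 29/8 ≈ 3.6250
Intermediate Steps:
((-23 + 26)/(2 - 18))*50 + (6 + (9 - 1*2)) = (3/(-16))*50 + (6 + (9 - 2)) = (3*(-1/16))*50 + (6 + 7) = -3/16*50 + 13 = -75/8 + 13 = 29/8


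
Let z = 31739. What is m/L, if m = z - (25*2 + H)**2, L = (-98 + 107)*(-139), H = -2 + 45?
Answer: -23090/1251 ≈ -18.457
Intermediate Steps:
H = 43
L = -1251 (L = 9*(-139) = -1251)
m = 23090 (m = 31739 - (25*2 + 43)**2 = 31739 - (50 + 43)**2 = 31739 - 1*93**2 = 31739 - 1*8649 = 31739 - 8649 = 23090)
m/L = 23090/(-1251) = 23090*(-1/1251) = -23090/1251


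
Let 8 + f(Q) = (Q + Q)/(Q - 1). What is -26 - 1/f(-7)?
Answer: -646/25 ≈ -25.840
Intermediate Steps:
f(Q) = -8 + 2*Q/(-1 + Q) (f(Q) = -8 + (Q + Q)/(Q - 1) = -8 + (2*Q)/(-1 + Q) = -8 + 2*Q/(-1 + Q))
-26 - 1/f(-7) = -26 - 1/(2*(4 - 3*(-7))/(-1 - 7)) = -26 - 1/(2*(4 + 21)/(-8)) = -26 - 1/(2*(-1/8)*25) = -26 - 1/(-25/4) = -26 - 1*(-4/25) = -26 + 4/25 = -646/25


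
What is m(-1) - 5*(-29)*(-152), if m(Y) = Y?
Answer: -22041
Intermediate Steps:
m(-1) - 5*(-29)*(-152) = -1 - 5*(-29)*(-152) = -1 + 145*(-152) = -1 - 22040 = -22041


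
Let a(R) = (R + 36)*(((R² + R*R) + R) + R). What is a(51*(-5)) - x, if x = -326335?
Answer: -28042925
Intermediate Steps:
a(R) = (36 + R)*(2*R + 2*R²) (a(R) = (36 + R)*(((R² + R²) + R) + R) = (36 + R)*((2*R² + R) + R) = (36 + R)*((R + 2*R²) + R) = (36 + R)*(2*R + 2*R²))
a(51*(-5)) - x = 2*(51*(-5))*(36 + (51*(-5))² + 37*(51*(-5))) - 1*(-326335) = 2*(-255)*(36 + (-255)² + 37*(-255)) + 326335 = 2*(-255)*(36 + 65025 - 9435) + 326335 = 2*(-255)*55626 + 326335 = -28369260 + 326335 = -28042925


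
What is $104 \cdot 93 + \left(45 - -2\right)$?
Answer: $9719$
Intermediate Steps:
$104 \cdot 93 + \left(45 - -2\right) = 9672 + \left(45 + 2\right) = 9672 + 47 = 9719$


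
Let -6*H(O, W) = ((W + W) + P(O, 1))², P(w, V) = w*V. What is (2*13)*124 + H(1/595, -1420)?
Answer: -2848572400801/2124150 ≈ -1.3410e+6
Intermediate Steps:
P(w, V) = V*w
H(O, W) = -(O + 2*W)²/6 (H(O, W) = -((W + W) + 1*O)²/6 = -(2*W + O)²/6 = -(O + 2*W)²/6)
(2*13)*124 + H(1/595, -1420) = (2*13)*124 - (1/595 + 2*(-1420))²/6 = 26*124 - (1/595 - 2840)²/6 = 3224 - (-1689799/595)²/6 = 3224 - ⅙*2855420660401/354025 = 3224 - 2855420660401/2124150 = -2848572400801/2124150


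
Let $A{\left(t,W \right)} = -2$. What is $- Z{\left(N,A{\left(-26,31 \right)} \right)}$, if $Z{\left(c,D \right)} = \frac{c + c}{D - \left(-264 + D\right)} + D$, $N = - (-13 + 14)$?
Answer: $\frac{265}{132} \approx 2.0076$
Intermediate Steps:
$N = -1$ ($N = \left(-1\right) 1 = -1$)
$Z{\left(c,D \right)} = D + \frac{c}{132}$ ($Z{\left(c,D \right)} = \frac{2 c}{264} + D = 2 c \frac{1}{264} + D = \frac{c}{132} + D = D + \frac{c}{132}$)
$- Z{\left(N,A{\left(-26,31 \right)} \right)} = - (-2 + \frac{1}{132} \left(-1\right)) = - (-2 - \frac{1}{132}) = \left(-1\right) \left(- \frac{265}{132}\right) = \frac{265}{132}$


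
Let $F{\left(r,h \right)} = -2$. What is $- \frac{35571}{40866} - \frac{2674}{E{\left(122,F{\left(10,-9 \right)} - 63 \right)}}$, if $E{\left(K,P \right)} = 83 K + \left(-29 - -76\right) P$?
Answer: $- \frac{120266075}{96321162} \approx -1.2486$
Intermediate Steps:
$E{\left(K,P \right)} = 47 P + 83 K$ ($E{\left(K,P \right)} = 83 K + \left(-29 + 76\right) P = 83 K + 47 P = 47 P + 83 K$)
$- \frac{35571}{40866} - \frac{2674}{E{\left(122,F{\left(10,-9 \right)} - 63 \right)}} = - \frac{35571}{40866} - \frac{2674}{47 \left(-2 - 63\right) + 83 \cdot 122} = \left(-35571\right) \frac{1}{40866} - \frac{2674}{47 \left(-65\right) + 10126} = - \frac{11857}{13622} - \frac{2674}{-3055 + 10126} = - \frac{11857}{13622} - \frac{2674}{7071} = - \frac{120266075}{96321162}$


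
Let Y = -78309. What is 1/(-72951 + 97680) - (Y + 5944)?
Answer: 1789514086/24729 ≈ 72365.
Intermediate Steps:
1/(-72951 + 97680) - (Y + 5944) = 1/(-72951 + 97680) - (-78309 + 5944) = 1/24729 - 1*(-72365) = 1/24729 + 72365 = 1789514086/24729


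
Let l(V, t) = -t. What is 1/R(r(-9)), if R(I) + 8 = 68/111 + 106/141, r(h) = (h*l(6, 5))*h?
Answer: -5217/34618 ≈ -0.15070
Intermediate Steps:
r(h) = -5*h² (r(h) = (h*(-1*5))*h = (h*(-5))*h = (-5*h)*h = -5*h²)
R(I) = -34618/5217 (R(I) = -8 + (68/111 + 106/141) = -8 + 7118/5217 = -34618/5217)
1/R(r(-9)) = 1/(-34618/5217) = -5217/34618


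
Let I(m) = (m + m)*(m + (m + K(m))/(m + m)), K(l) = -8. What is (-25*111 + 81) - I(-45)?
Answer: -6691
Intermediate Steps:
I(m) = 2*m*(m + (-8 + m)/(2*m)) (I(m) = (m + m)*(m + (m - 8)/(m + m)) = (2*m)*(m + (-8 + m)/((2*m))) = (2*m)*(m + (-8 + m)*(1/(2*m))) = (2*m)*(m + (-8 + m)/(2*m)) = 2*m*(m + (-8 + m)/(2*m)))
(-25*111 + 81) - I(-45) = (-25*111 + 81) - (-8 - 45 + 2*(-45)**2) = (-2775 + 81) - (-8 - 45 + 2*2025) = -2694 - (-8 - 45 + 4050) = -2694 - 1*3997 = -2694 - 3997 = -6691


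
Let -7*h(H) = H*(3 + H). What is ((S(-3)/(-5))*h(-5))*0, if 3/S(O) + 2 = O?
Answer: 0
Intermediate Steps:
S(O) = 3/(-2 + O)
h(H) = -H*(3 + H)/7
((S(-3)/(-5))*h(-5))*0 = (((3/(-2 - 3))/(-5))*(-1/7*(-5)*(3 - 5)))*0 = (((3/(-5))*(-1/5))*(-1/7*(-5)*(-2)))*0 = (((3*(-1/5))*(-1/5))*(-10/7))*0 = (-3/5*(-1/5)*(-10/7))*0 = ((3/25)*(-10/7))*0 = -6/35*0 = 0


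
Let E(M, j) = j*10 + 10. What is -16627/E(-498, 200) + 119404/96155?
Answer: -271753429/38654310 ≈ -7.0303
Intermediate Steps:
E(M, j) = 10 + 10*j (E(M, j) = 10*j + 10 = 10 + 10*j)
-16627/E(-498, 200) + 119404/96155 = -16627/(10 + 10*200) + 119404/96155 = -16627/(10 + 2000) + 119404*(1/96155) = -16627/2010 + 119404/96155 = -271753429/38654310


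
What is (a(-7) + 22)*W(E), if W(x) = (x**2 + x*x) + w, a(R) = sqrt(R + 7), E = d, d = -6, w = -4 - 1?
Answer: 1474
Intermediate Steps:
w = -5
E = -6
a(R) = sqrt(7 + R)
W(x) = -5 + 2*x**2 (W(x) = (x**2 + x*x) - 5 = (x**2 + x**2) - 5 = 2*x**2 - 5 = -5 + 2*x**2)
(a(-7) + 22)*W(E) = (sqrt(7 - 7) + 22)*(-5 + 2*(-6)**2) = (sqrt(0) + 22)*(-5 + 2*36) = (0 + 22)*(-5 + 72) = 22*67 = 1474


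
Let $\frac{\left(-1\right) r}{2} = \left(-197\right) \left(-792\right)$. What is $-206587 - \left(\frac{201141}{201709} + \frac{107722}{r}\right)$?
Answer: $- \frac{6501611930095327}{31471445016} \approx -2.0659 \cdot 10^{5}$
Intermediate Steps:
$r = -312048$ ($r = - 2 \left(\left(-197\right) \left(-792\right)\right) = \left(-2\right) 156024 = -312048$)
$-206587 - \left(\frac{201141}{201709} + \frac{107722}{r}\right) = -206587 - \left(- \frac{53861}{156024} + \frac{201141}{201709}\right) = -206587 - \frac{20518574935}{31471445016} = - \frac{6501611930095327}{31471445016}$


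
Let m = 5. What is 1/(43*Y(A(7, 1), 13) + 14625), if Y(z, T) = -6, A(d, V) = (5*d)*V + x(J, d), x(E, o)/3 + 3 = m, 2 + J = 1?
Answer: 1/14367 ≈ 6.9604e-5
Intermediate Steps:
J = -1 (J = -2 + 1 = -1)
x(E, o) = 6 (x(E, o) = -9 + 3*5 = -9 + 15 = 6)
A(d, V) = 6 + 5*V*d (A(d, V) = (5*d)*V + 6 = 5*V*d + 6 = 6 + 5*V*d)
1/(43*Y(A(7, 1), 13) + 14625) = 1/(43*(-6) + 14625) = 1/(-258 + 14625) = 1/14367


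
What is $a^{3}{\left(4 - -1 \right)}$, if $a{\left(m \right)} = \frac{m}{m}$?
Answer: $1$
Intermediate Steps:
$a{\left(m \right)} = 1$
$a^{3}{\left(4 - -1 \right)} = 1^{3} = 1$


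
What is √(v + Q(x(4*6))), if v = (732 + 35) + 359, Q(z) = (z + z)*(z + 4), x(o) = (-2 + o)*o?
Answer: √562918 ≈ 750.28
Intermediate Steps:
x(o) = o*(-2 + o)
Q(z) = 2*z*(4 + z) (Q(z) = (2*z)*(4 + z) = 2*z*(4 + z))
v = 1126 (v = 767 + 359 = 1126)
√(v + Q(x(4*6))) = √(1126 + 2*((4*6)*(-2 + 4*6))*(4 + (4*6)*(-2 + 4*6))) = √(1126 + 2*(24*(-2 + 24))*(4 + 24*(-2 + 24))) = √(1126 + 2*(24*22)*(4 + 24*22)) = √(1126 + 2*528*(4 + 528)) = √(1126 + 2*528*532) = √(1126 + 561792) = √562918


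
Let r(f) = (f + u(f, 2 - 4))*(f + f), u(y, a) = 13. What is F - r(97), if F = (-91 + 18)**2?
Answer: -16011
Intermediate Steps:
F = 5329 (F = (-73)**2 = 5329)
r(f) = 2*f*(13 + f) (r(f) = (f + 13)*(f + f) = (13 + f)*(2*f) = 2*f*(13 + f))
F - r(97) = 5329 - 2*97*(13 + 97) = 5329 - 2*97*110 = 5329 - 1*21340 = 5329 - 21340 = -16011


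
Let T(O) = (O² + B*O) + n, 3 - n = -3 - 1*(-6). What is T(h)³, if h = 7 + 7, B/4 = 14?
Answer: 941192000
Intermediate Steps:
B = 56 (B = 4*14 = 56)
n = 0 (n = 3 - (-3 - 1*(-6)) = 3 - (-3 + 6) = 3 - 1*3 = 3 - 3 = 0)
h = 14
T(O) = O² + 56*O (T(O) = (O² + 56*O) + 0 = O² + 56*O)
T(h)³ = (14*(56 + 14))³ = (14*70)³ = 980³ = 941192000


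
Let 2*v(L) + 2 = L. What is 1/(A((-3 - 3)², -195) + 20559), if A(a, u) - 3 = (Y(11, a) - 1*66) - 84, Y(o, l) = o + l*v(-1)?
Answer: 1/20369 ≈ 4.9094e-5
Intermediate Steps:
v(L) = -1 + L/2
Y(o, l) = o - 3*l/2 (Y(o, l) = o + l*(-1 + (½)*(-1)) = o + l*(-1 - ½) = o + l*(-3/2) = o - 3*l/2)
A(a, u) = -136 - 3*a/2 (A(a, u) = 3 + (((11 - 3*a/2) - 1*66) - 84) = 3 + (((11 - 3*a/2) - 66) - 84) = 3 + ((-55 - 3*a/2) - 84) = 3 + (-139 - 3*a/2) = -136 - 3*a/2)
1/(A((-3 - 3)², -195) + 20559) = 1/((-136 - 3*(-3 - 3)²/2) + 20559) = 1/((-136 - 3/2*(-6)²) + 20559) = 1/((-136 - 3/2*36) + 20559) = 1/((-136 - 54) + 20559) = 1/(-190 + 20559) = 1/20369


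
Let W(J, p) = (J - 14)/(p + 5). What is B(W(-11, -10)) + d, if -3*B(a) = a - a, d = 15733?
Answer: 15733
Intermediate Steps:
W(J, p) = (-14 + J)/(5 + p)
B(a) = 0 (B(a) = -(a - a)/3 = -⅓*0 = 0)
B(W(-11, -10)) + d = 0 + 15733 = 15733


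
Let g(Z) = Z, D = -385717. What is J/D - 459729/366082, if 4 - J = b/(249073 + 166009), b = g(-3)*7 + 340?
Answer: -18401286002711641/14652814952918777 ≈ -1.2558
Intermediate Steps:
b = 319 (b = -3*7 + 340 = -21 + 340 = 319)
J = 1660009/415082 (J = 4 - 319/(249073 + 166009) = 4 - 319/415082 = 1660009/415082 ≈ 3.9992)
J/D - 459729/366082 = (1660009/415082)/(-385717) - 459729/366082 = (1660009/415082)*(-1/385717) - 459729*1/366082 = -1660009/160104183794 - 459729/366082 = -18401286002711641/14652814952918777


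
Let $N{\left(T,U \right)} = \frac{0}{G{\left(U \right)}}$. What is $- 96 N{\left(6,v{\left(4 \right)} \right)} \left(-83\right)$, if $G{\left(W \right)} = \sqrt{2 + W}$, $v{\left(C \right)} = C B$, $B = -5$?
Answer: $0$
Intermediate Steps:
$v{\left(C \right)} = - 5 C$ ($v{\left(C \right)} = C \left(-5\right) = - 5 C$)
$N{\left(T,U \right)} = 0$ ($N{\left(T,U \right)} = \frac{0}{\sqrt{2 + U}} = 0$)
$- 96 N{\left(6,v{\left(4 \right)} \right)} \left(-83\right) = \left(-96\right) 0 \left(-83\right) = 0 \left(-83\right) = 0$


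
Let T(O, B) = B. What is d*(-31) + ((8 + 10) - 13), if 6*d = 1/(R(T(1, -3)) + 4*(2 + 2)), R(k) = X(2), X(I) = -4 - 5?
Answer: 179/42 ≈ 4.2619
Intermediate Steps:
X(I) = -9
R(k) = -9
d = 1/42 (d = 1/(6*(-9 + 4*(2 + 2))) = 1/(6*(-9 + 4*4)) = 1/(6*(-9 + 16)) = (⅙)/7 = (⅙)*(⅐) = 1/42 ≈ 0.023810)
d*(-31) + ((8 + 10) - 13) = (1/42)*(-31) + ((8 + 10) - 13) = -31/42 + (18 - 13) = -31/42 + 5 = 179/42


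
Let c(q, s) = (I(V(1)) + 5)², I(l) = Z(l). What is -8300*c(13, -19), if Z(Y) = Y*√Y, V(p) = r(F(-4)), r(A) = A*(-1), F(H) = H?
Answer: -1402700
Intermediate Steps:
r(A) = -A
V(p) = 4 (V(p) = -1*(-4) = 4)
Z(Y) = Y^(3/2)
I(l) = l^(3/2)
c(q, s) = 169 (c(q, s) = (4^(3/2) + 5)² = (8 + 5)² = 13² = 169)
-8300*c(13, -19) = -8300*169 = -1402700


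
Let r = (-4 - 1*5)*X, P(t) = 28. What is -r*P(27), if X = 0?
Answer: 0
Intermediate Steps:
r = 0 (r = (-4 - 1*5)*0 = (-4 - 5)*0 = -9*0 = 0)
-r*P(27) = -0*28 = -1*0 = 0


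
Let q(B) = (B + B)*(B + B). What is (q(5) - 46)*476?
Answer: 25704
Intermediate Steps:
q(B) = 4*B² (q(B) = (2*B)*(2*B) = 4*B²)
(q(5) - 46)*476 = (4*5² - 46)*476 = (4*25 - 46)*476 = (100 - 46)*476 = 54*476 = 25704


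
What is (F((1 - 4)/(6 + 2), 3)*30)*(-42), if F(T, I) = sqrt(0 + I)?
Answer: -1260*sqrt(3) ≈ -2182.4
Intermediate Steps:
F(T, I) = sqrt(I)
(F((1 - 4)/(6 + 2), 3)*30)*(-42) = (sqrt(3)*30)*(-42) = (30*sqrt(3))*(-42) = -1260*sqrt(3)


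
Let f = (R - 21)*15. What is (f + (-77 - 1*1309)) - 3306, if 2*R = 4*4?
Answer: -4887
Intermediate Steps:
R = 8 (R = (4*4)/2 = (½)*16 = 8)
f = -195 (f = (8 - 21)*15 = -13*15 = -195)
(f + (-77 - 1*1309)) - 3306 = (-195 + (-77 - 1*1309)) - 3306 = (-195 + (-77 - 1309)) - 3306 = (-195 - 1386) - 3306 = -1581 - 3306 = -4887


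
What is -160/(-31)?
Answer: 160/31 ≈ 5.1613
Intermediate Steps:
-160/(-31) = -160*(-1)/31 = -2*(-80/31) = 160/31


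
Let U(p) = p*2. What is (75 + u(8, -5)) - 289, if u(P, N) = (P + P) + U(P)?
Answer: -182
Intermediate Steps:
U(p) = 2*p
u(P, N) = 4*P (u(P, N) = (P + P) + 2*P = 2*P + 2*P = 4*P)
(75 + u(8, -5)) - 289 = (75 + 4*8) - 289 = (75 + 32) - 289 = 107 - 289 = -182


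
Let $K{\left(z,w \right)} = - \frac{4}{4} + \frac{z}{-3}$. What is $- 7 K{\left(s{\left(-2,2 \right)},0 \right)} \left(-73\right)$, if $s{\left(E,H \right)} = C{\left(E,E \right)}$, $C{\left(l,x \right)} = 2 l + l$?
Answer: $511$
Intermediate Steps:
$C{\left(l,x \right)} = 3 l$
$s{\left(E,H \right)} = 3 E$
$K{\left(z,w \right)} = -1 - \frac{z}{3}$ ($K{\left(z,w \right)} = \left(-4\right) \frac{1}{4} + z \left(- \frac{1}{3}\right) = -1 - \frac{z}{3}$)
$- 7 K{\left(s{\left(-2,2 \right)},0 \right)} \left(-73\right) = - 7 \left(-1 - \frac{3 \left(-2\right)}{3}\right) \left(-73\right) = - 7 \left(-1 - -2\right) \left(-73\right) = - 7 \left(-1 + 2\right) \left(-73\right) = \left(-7\right) 1 \left(-73\right) = \left(-7\right) \left(-73\right) = 511$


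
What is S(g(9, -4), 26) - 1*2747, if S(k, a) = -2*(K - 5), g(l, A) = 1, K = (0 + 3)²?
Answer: -2755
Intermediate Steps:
K = 9 (K = 3² = 9)
S(k, a) = -8 (S(k, a) = -2*(9 - 5) = -2*4 = -8)
S(g(9, -4), 26) - 1*2747 = -8 - 1*2747 = -8 - 2747 = -2755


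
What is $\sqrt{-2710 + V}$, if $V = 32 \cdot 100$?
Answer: $7 \sqrt{10} \approx 22.136$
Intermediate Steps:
$V = 3200$
$\sqrt{-2710 + V} = \sqrt{-2710 + 3200} = \sqrt{490} = 7 \sqrt{10}$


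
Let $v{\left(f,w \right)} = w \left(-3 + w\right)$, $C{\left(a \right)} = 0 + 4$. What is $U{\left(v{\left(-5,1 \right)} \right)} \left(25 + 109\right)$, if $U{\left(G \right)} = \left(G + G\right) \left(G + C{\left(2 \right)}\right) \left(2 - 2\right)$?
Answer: $0$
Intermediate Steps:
$C{\left(a \right)} = 4$
$U{\left(G \right)} = 0$ ($U{\left(G \right)} = \left(G + G\right) \left(G + 4\right) \left(2 - 2\right) = 2 G \left(4 + G\right) 0 = 0$)
$U{\left(v{\left(-5,1 \right)} \right)} \left(25 + 109\right) = 0 \left(25 + 109\right) = 0 \cdot 134 = 0$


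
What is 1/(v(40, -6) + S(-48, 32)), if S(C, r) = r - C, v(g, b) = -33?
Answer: 1/47 ≈ 0.021277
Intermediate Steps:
1/(v(40, -6) + S(-48, 32)) = 1/(-33 + (32 - 1*(-48))) = 1/(-33 + (32 + 48)) = 1/(-33 + 80) = 1/47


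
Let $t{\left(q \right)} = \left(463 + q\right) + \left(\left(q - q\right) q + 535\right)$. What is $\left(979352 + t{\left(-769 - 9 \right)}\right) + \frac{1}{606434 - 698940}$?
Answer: $\frac{90616287431}{92506} \approx 9.7957 \cdot 10^{5}$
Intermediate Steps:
$t{\left(q \right)} = 998 + q$ ($t{\left(q \right)} = \left(463 + q\right) + \left(0 q + 535\right) = \left(463 + q\right) + \left(0 + 535\right) = \left(463 + q\right) + 535 = 998 + q$)
$\left(979352 + t{\left(-769 - 9 \right)}\right) + \frac{1}{606434 - 698940} = \left(979352 + \left(998 - 778\right)\right) + \frac{1}{606434 - 698940} = \left(979352 + \left(998 - 778\right)\right) + \frac{1}{-92506} = \left(979352 + 220\right) - \frac{1}{92506} = 979572 - \frac{1}{92506} = \frac{90616287431}{92506}$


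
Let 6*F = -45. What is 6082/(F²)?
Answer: 24328/225 ≈ 108.12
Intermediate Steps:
F = -15/2 (F = (⅙)*(-45) = -15/2 ≈ -7.5000)
6082/(F²) = 6082/((-15/2)²) = 6082/(225/4) = 6082*(4/225) = 24328/225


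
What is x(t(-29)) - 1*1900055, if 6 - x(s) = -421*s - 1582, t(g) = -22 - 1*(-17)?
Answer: -1900572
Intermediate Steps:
t(g) = -5 (t(g) = -22 + 17 = -5)
x(s) = 1588 + 421*s (x(s) = 6 - (-421*s - 1582) = 6 - (-1582 - 421*s) = 6 + (1582 + 421*s) = 1588 + 421*s)
x(t(-29)) - 1*1900055 = (1588 + 421*(-5)) - 1*1900055 = (1588 - 2105) - 1900055 = -517 - 1900055 = -1900572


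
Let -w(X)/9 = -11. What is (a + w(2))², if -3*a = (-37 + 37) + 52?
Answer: 60025/9 ≈ 6669.4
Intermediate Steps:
w(X) = 99 (w(X) = -9*(-11) = 99)
a = -52/3 (a = -((-37 + 37) + 52)/3 = -(0 + 52)/3 = -⅓*52 = -52/3 ≈ -17.333)
(a + w(2))² = (-52/3 + 99)² = (245/3)² = 60025/9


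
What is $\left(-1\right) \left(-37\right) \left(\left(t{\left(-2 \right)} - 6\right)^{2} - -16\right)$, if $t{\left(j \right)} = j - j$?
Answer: $1924$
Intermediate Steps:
$t{\left(j \right)} = 0$
$\left(-1\right) \left(-37\right) \left(\left(t{\left(-2 \right)} - 6\right)^{2} - -16\right) = \left(-1\right) \left(-37\right) \left(\left(0 - 6\right)^{2} - -16\right) = 37 \left(\left(-6\right)^{2} + 16\right) = 37 \left(36 + 16\right) = 37 \cdot 52 = 1924$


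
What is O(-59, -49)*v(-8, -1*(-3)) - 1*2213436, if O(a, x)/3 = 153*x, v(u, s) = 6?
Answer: -2348382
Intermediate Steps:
O(a, x) = 459*x (O(a, x) = 3*(153*x) = 459*x)
O(-59, -49)*v(-8, -1*(-3)) - 1*2213436 = (459*(-49))*6 - 1*2213436 = -22491*6 - 2213436 = -134946 - 2213436 = -2348382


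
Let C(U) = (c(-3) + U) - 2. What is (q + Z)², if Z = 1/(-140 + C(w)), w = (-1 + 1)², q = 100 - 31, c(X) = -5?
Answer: 102860164/21609 ≈ 4760.1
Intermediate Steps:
q = 69
w = 0 (w = 0² = 0)
C(U) = -7 + U (C(U) = (-5 + U) - 2 = -7 + U)
Z = -1/147 (Z = 1/(-140 + (-7 + 0)) = 1/(-140 - 7) = 1/(-147) = -1/147 ≈ -0.0068027)
(q + Z)² = (69 - 1/147)² = (10142/147)² = 102860164/21609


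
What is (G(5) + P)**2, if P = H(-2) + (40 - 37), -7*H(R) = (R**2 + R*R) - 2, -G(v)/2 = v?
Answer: 3025/49 ≈ 61.735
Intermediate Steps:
G(v) = -2*v
H(R) = 2/7 - 2*R**2/7 (H(R) = -((R**2 + R*R) - 2)/7 = -((R**2 + R**2) - 2)/7 = -(2*R**2 - 2)/7 = -(-2 + 2*R**2)/7 = 2/7 - 2*R**2/7)
P = 15/7 (P = (2/7 - 2/7*(-2)**2) + (40 - 37) = (2/7 - 2/7*4) + 3 = (2/7 - 8/7) + 3 = -6/7 + 3 = 15/7 ≈ 2.1429)
(G(5) + P)**2 = (-2*5 + 15/7)**2 = (-10 + 15/7)**2 = (-55/7)**2 = 3025/49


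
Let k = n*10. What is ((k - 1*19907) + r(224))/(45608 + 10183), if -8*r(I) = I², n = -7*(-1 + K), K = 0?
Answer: -2901/6199 ≈ -0.46798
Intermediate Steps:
n = 7 (n = -7*(-1 + 0) = -7*(-1) = 7)
k = 70 (k = 7*10 = 70)
r(I) = -I²/8
((k - 1*19907) + r(224))/(45608 + 10183) = ((70 - 1*19907) - ⅛*224²)/(45608 + 10183) = ((70 - 19907) - ⅛*50176)/55791 = (-19837 - 6272)*(1/55791) = -26109*1/55791 = -2901/6199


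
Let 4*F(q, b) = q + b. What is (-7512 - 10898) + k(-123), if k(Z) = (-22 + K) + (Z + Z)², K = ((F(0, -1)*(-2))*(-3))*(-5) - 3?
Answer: 84177/2 ≈ 42089.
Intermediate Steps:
F(q, b) = b/4 + q/4 (F(q, b) = (q + b)/4 = (b + q)/4 = b/4 + q/4)
K = 9/2 (K = ((((¼)*(-1) + (¼)*0)*(-2))*(-3))*(-5) - 3 = (((-¼ + 0)*(-2))*(-3))*(-5) - 3 = (-¼*(-2)*(-3))*(-5) - 3 = ((½)*(-3))*(-5) - 3 = -3/2*(-5) - 3 = 15/2 - 3 = 9/2 ≈ 4.5000)
k(Z) = -35/2 + 4*Z² (k(Z) = (-22 + 9/2) + (Z + Z)² = -35/2 + (2*Z)² = -35/2 + 4*Z²)
(-7512 - 10898) + k(-123) = (-7512 - 10898) + (-35/2 + 4*(-123)²) = -18410 + (-35/2 + 4*15129) = -18410 + (-35/2 + 60516) = -18410 + 120997/2 = 84177/2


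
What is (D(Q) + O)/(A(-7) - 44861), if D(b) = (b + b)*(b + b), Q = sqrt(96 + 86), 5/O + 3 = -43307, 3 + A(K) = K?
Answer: -6305935/388672602 ≈ -0.016224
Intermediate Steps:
A(K) = -3 + K
O = -1/8662 (O = 5/(-3 - 43307) = 5/(-43310) = 5*(-1/43310) = -1/8662 ≈ -0.00011545)
Q = sqrt(182) ≈ 13.491
D(b) = 4*b**2 (D(b) = (2*b)*(2*b) = 4*b**2)
(D(Q) + O)/(A(-7) - 44861) = (4*(sqrt(182))**2 - 1/8662)/((-3 - 7) - 44861) = (4*182 - 1/8662)/(-10 - 44861) = (728 - 1/8662)/(-44871) = (6305935/8662)*(-1/44871) = -6305935/388672602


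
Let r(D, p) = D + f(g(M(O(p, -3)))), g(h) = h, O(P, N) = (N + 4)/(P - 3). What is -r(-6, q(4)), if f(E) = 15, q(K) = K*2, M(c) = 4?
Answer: -9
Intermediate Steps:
O(P, N) = (4 + N)/(-3 + P)
q(K) = 2*K
r(D, p) = 15 + D (r(D, p) = D + 15 = 15 + D)
-r(-6, q(4)) = -(15 - 6) = -1*9 = -9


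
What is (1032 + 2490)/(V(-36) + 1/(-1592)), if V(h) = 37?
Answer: 5607024/58903 ≈ 95.191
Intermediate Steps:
(1032 + 2490)/(V(-36) + 1/(-1592)) = (1032 + 2490)/(37 + 1/(-1592)) = 3522/(37 - 1/1592) = 3522/(58903/1592) = 3522*(1592/58903) = 5607024/58903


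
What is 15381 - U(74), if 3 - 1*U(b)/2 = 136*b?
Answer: 35503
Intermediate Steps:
U(b) = 6 - 272*b
15381 - U(74) = 15381 - (6 - 272*74) = 15381 - (6 - 20128) = 15381 - 1*(-20122) = 15381 + 20122 = 35503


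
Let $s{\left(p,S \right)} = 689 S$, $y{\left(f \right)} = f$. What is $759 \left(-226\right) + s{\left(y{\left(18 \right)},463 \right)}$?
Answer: $147473$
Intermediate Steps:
$759 \left(-226\right) + s{\left(y{\left(18 \right)},463 \right)} = 759 \left(-226\right) + 689 \cdot 463 = -171534 + 319007 = 147473$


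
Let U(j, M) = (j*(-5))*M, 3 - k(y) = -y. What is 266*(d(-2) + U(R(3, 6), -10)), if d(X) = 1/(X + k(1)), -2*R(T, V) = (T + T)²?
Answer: -239267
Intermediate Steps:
R(T, V) = -2*T² (R(T, V) = -(T + T)²/2 = -4*T²/2 = -2*T²)
k(y) = 3 + y (k(y) = 3 - (-1)*y = 3 + y)
d(X) = 1/(4 + X) (d(X) = 1/(X + (3 + 1)) = 1/(X + 4) = 1/(4 + X))
U(j, M) = -5*M*j (U(j, M) = (-5*j)*M = -5*M*j)
266*(d(-2) + U(R(3, 6), -10)) = 266*(1/(4 - 2) - 5*(-10)*(-2*3²)) = 266*(1/2 - 5*(-10)*(-2*9)) = 266*(½ - 5*(-10)*(-18)) = 266*(½ - 900) = 266*(-1799/2) = -239267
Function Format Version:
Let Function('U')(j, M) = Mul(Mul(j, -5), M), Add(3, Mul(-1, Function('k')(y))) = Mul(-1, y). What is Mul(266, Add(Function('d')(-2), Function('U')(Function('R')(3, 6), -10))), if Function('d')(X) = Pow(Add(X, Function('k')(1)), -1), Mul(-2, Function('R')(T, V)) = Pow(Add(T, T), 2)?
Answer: -239267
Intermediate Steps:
Function('R')(T, V) = Mul(-2, Pow(T, 2)) (Function('R')(T, V) = Mul(Rational(-1, 2), Pow(Add(T, T), 2)) = Mul(Rational(-1, 2), Pow(Mul(2, T), 2)) = Mul(Rational(-1, 2), Mul(4, Pow(T, 2))) = Mul(-2, Pow(T, 2)))
Function('k')(y) = Add(3, y) (Function('k')(y) = Add(3, Mul(-1, Mul(-1, y))) = Add(3, y))
Function('d')(X) = Pow(Add(4, X), -1) (Function('d')(X) = Pow(Add(X, Add(3, 1)), -1) = Pow(Add(X, 4), -1) = Pow(Add(4, X), -1))
Function('U')(j, M) = Mul(-5, M, j) (Function('U')(j, M) = Mul(Mul(-5, j), M) = Mul(-5, M, j))
Mul(266, Add(Function('d')(-2), Function('U')(Function('R')(3, 6), -10))) = Mul(266, Add(Pow(Add(4, -2), -1), Mul(-5, -10, Mul(-2, Pow(3, 2))))) = Mul(266, Add(Pow(2, -1), Mul(-5, -10, Mul(-2, 9)))) = Mul(266, Add(Rational(1, 2), Mul(-5, -10, -18))) = Mul(266, Add(Rational(1, 2), -900)) = Mul(266, Rational(-1799, 2)) = -239267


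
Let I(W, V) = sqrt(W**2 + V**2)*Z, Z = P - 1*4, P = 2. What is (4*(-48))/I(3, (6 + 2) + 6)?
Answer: 96*sqrt(205)/205 ≈ 6.7049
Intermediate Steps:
Z = -2 (Z = 2 - 1*4 = 2 - 4 = -2)
I(W, V) = -2*sqrt(V**2 + W**2) (I(W, V) = sqrt(W**2 + V**2)*(-2) = sqrt(V**2 + W**2)*(-2) = -2*sqrt(V**2 + W**2))
(4*(-48))/I(3, (6 + 2) + 6) = (4*(-48))/((-2*sqrt(((6 + 2) + 6)**2 + 3**2))) = -192*(-1/(2*sqrt((8 + 6)**2 + 9))) = -192*(-1/(2*sqrt(14**2 + 9))) = -192*(-1/(2*sqrt(196 + 9))) = -192*(-sqrt(205)/410) = -(-96)*sqrt(205)/205 = 96*sqrt(205)/205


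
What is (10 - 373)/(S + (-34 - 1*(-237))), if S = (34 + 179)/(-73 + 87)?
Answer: -5082/3055 ≈ -1.6635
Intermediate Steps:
S = 213/14 ≈ 15.214
(10 - 373)/(S + (-34 - 1*(-237))) = (10 - 373)/(213/14 + (-34 - 1*(-237))) = -363/(213/14 + (-34 + 237)) = -363/(213/14 + 203) = -363/3055/14 = -363*14/3055 = -5082/3055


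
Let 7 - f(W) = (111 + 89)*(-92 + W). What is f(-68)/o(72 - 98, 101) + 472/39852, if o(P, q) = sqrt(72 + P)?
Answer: 118/9963 + 32007*sqrt(46)/46 ≈ 4719.2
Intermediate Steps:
f(W) = 18407 - 200*W (f(W) = 7 - (111 + 89)*(-92 + W) = 7 - 200*(-92 + W) = 7 - (-18400 + 200*W) = 7 + (18400 - 200*W) = 18407 - 200*W)
f(-68)/o(72 - 98, 101) + 472/39852 = (18407 - 200*(-68))/(sqrt(72 + (72 - 98))) + 472/39852 = (18407 + 13600)/(sqrt(72 - 26)) + 472*(1/39852) = 32007/(sqrt(46)) + 118/9963 = 32007*(sqrt(46)/46) + 118/9963 = 32007*sqrt(46)/46 + 118/9963 = 118/9963 + 32007*sqrt(46)/46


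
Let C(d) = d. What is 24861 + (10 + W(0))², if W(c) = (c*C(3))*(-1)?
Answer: 24961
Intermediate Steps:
W(c) = -3*c (W(c) = (c*3)*(-1) = (3*c)*(-1) = -3*c)
24861 + (10 + W(0))² = 24861 + (10 - 3*0)² = 24861 + (10 + 0)² = 24861 + 10² = 24861 + 100 = 24961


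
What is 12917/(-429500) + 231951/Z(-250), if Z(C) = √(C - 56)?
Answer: -12917/429500 - 77317*I*√34/34 ≈ -0.030075 - 13260.0*I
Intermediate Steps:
Z(C) = √(-56 + C)
12917/(-429500) + 231951/Z(-250) = 12917/(-429500) + 231951/(√(-56 - 250)) = 12917*(-1/429500) + 231951/(√(-306)) = -12917/429500 + 231951/((3*I*√34)) = -12917/429500 + 231951*(-I*√34/102) = -12917/429500 - 77317*I*√34/34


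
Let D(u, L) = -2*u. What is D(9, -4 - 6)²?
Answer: 324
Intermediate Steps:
D(9, -4 - 6)² = (-2*9)² = (-18)² = 324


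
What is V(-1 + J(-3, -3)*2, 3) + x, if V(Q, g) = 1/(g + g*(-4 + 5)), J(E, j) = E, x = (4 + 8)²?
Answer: 865/6 ≈ 144.17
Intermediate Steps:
x = 144 (x = 12² = 144)
V(Q, g) = 1/(2*g) (V(Q, g) = 1/(g + g*1) = 1/(g + g) = 1/(2*g))
V(-1 + J(-3, -3)*2, 3) + x = (½)/3 + 144 = (½)*(⅓) + 144 = ⅙ + 144 = 865/6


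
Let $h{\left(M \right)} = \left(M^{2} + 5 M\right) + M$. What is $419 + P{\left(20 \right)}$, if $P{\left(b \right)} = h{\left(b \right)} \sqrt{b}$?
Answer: $419 + 1040 \sqrt{5} \approx 2744.5$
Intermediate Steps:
$h{\left(M \right)} = M^{2} + 6 M$
$P{\left(b \right)} = b^{\frac{3}{2}} \left(6 + b\right)$ ($P{\left(b \right)} = b \left(6 + b\right) \sqrt{b} = b^{\frac{3}{2}} \left(6 + b\right)$)
$419 + P{\left(20 \right)} = 419 + 20^{\frac{3}{2}} \left(6 + 20\right) = 419 + 40 \sqrt{5} \cdot 26 = 419 + 1040 \sqrt{5}$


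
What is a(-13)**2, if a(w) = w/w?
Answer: 1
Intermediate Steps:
a(w) = 1
a(-13)**2 = 1**2 = 1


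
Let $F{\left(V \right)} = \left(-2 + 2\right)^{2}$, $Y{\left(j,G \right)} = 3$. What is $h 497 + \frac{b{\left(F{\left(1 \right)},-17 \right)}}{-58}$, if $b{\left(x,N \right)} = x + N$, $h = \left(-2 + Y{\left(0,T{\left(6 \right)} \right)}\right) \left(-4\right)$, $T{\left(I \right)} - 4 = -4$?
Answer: $- \frac{115287}{58} \approx -1987.7$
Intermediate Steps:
$T{\left(I \right)} = 0$ ($T{\left(I \right)} = 4 - 4 = 0$)
$F{\left(V \right)} = 0$ ($F{\left(V \right)} = 0^{2} = 0$)
$h = -4$ ($h = \left(-2 + 3\right) \left(-4\right) = 1 \left(-4\right) = -4$)
$b{\left(x,N \right)} = N + x$
$h 497 + \frac{b{\left(F{\left(1 \right)},-17 \right)}}{-58} = \left(-4\right) 497 + \frac{-17 + 0}{-58} = -1988 - - \frac{17}{58} = -1988 + \frac{17}{58} = - \frac{115287}{58}$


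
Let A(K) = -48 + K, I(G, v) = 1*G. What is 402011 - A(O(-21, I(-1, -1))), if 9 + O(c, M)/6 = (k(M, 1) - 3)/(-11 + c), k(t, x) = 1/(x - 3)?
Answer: 12867595/32 ≈ 4.0211e+5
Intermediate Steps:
k(t, x) = 1/(-3 + x)
I(G, v) = G
O(c, M) = -54 - 21/(-11 + c) (O(c, M) = -54 + 6*((1/(-3 + 1) - 3)/(-11 + c)) = -54 + 6*((1/(-2) - 3)/(-11 + c)) = -54 + 6*((-1/2 - 3)/(-11 + c)) = -54 + 6*(-7/(2*(-11 + c))) = -54 - 21/(-11 + c))
402011 - A(O(-21, I(-1, -1))) = 402011 - (-48 + 3*(191 - 18*(-21))/(-11 - 21)) = 402011 - (-48 + 3*(191 + 378)/(-32)) = 402011 - (-48 + 3*(-1/32)*569) = 402011 - (-48 - 1707/32) = 402011 - 1*(-3243/32) = 402011 + 3243/32 = 12867595/32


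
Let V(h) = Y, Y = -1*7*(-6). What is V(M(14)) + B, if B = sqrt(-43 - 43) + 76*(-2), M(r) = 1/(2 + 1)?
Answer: -110 + I*sqrt(86) ≈ -110.0 + 9.2736*I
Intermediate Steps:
M(r) = 1/3
Y = 42 (Y = -7*(-6) = 42)
V(h) = 42
B = -152 + I*sqrt(86) (B = sqrt(-86) - 152 = I*sqrt(86) - 152 = -152 + I*sqrt(86) ≈ -152.0 + 9.2736*I)
V(M(14)) + B = 42 + (-152 + I*sqrt(86)) = -110 + I*sqrt(86)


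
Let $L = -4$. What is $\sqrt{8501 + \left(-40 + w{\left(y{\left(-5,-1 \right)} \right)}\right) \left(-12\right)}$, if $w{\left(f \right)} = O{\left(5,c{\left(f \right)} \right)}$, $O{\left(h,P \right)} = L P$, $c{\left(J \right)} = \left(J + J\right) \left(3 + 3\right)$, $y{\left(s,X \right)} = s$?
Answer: $\sqrt{6101} \approx 78.109$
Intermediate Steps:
$c{\left(J \right)} = 12 J$ ($c{\left(J \right)} = 2 J 6 = 12 J$)
$O{\left(h,P \right)} = - 4 P$
$w{\left(f \right)} = - 48 f$ ($w{\left(f \right)} = - 4 \cdot 12 f = - 48 f$)
$\sqrt{8501 + \left(-40 + w{\left(y{\left(-5,-1 \right)} \right)}\right) \left(-12\right)} = \sqrt{8501 + \left(-40 - -240\right) \left(-12\right)} = \sqrt{8501 + \left(-40 + 240\right) \left(-12\right)} = \sqrt{8501 + 200 \left(-12\right)} = \sqrt{8501 - 2400} = \sqrt{6101}$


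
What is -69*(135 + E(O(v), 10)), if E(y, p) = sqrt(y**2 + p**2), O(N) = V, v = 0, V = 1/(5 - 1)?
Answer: -9315 - 69*sqrt(1601)/4 ≈ -10005.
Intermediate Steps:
V = 1/4 ≈ 0.25000
O(N) = 1/4
E(y, p) = sqrt(p**2 + y**2)
-69*(135 + E(O(v), 10)) = -69*(135 + sqrt(10**2 + (1/4)**2)) = -69*(135 + sqrt(100 + 1/16)) = -69*(135 + sqrt(1601/16)) = -69*(135 + sqrt(1601)/4) = -9315 - 69*sqrt(1601)/4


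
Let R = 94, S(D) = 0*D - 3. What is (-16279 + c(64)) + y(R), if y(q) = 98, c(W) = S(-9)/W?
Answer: -1035587/64 ≈ -16181.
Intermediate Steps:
S(D) = -3 (S(D) = 0 - 3 = -3)
c(W) = -3/W
(-16279 + c(64)) + y(R) = (-16279 - 3/64) + 98 = -1041859/64 + 98 = -1035587/64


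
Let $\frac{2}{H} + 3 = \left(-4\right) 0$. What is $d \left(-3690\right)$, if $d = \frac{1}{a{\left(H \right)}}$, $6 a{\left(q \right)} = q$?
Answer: $33210$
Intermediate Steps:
$H = - \frac{2}{3}$ ($H = \frac{2}{-3 - 0} = \frac{2}{-3 + 0} = \frac{2}{-3} = 2 \left(- \frac{1}{3}\right) = - \frac{2}{3} \approx -0.66667$)
$a{\left(q \right)} = \frac{q}{6}$
$d = -9$ ($d = \frac{1}{\frac{1}{6} \left(- \frac{2}{3}\right)} = \frac{1}{- \frac{1}{9}} = -9$)
$d \left(-3690\right) = \left(-9\right) \left(-3690\right) = 33210$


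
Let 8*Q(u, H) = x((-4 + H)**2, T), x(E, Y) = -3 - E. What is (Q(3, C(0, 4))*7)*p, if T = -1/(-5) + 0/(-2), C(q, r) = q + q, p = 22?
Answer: -1463/4 ≈ -365.75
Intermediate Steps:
C(q, r) = 2*q
T = 1/5 (T = -1*(-1/5) + 0*(-1/2) = 1/5 + 0 = 1/5 ≈ 0.20000)
Q(u, H) = -3/8 - (-4 + H)**2/8 (Q(u, H) = (-3 - (-4 + H)**2)/8 = -3/8 - (-4 + H)**2/8)
(Q(3, C(0, 4))*7)*p = ((-3/8 - (-4 + 2*0)**2/8)*7)*22 = ((-3/8 - (-4 + 0)**2/8)*7)*22 = ((-3/8 - 1/8*(-4)**2)*7)*22 = ((-3/8 - 1/8*16)*7)*22 = ((-3/8 - 2)*7)*22 = -19/8*7*22 = -133/8*22 = -1463/4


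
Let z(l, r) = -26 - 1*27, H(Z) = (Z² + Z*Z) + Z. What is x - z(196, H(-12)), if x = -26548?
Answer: -26495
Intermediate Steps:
H(Z) = Z + 2*Z² (H(Z) = (Z² + Z²) + Z = 2*Z² + Z = Z + 2*Z²)
z(l, r) = -53 (z(l, r) = -26 - 27 = -53)
x - z(196, H(-12)) = -26548 - 1*(-53) = -26548 + 53 = -26495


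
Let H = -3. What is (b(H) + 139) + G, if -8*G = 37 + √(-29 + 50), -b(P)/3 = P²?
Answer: 859/8 - √21/8 ≈ 106.80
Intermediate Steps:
b(P) = -3*P²
G = -37/8 - √21/8 (G = -(37 + √(-29 + 50))/8 = -(37 + √21)/8 = -37/8 - √21/8 ≈ -5.1978)
(b(H) + 139) + G = (-3*(-3)² + 139) + (-37/8 - √21/8) = (-3*9 + 139) + (-37/8 - √21/8) = (-27 + 139) + (-37/8 - √21/8) = 112 + (-37/8 - √21/8) = 859/8 - √21/8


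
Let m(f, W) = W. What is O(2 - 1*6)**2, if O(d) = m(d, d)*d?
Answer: 256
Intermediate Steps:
O(d) = d**2 (O(d) = d*d = d**2)
O(2 - 1*6)**2 = ((2 - 1*6)**2)**2 = ((2 - 6)**2)**2 = ((-4)**2)**2 = 16**2 = 256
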